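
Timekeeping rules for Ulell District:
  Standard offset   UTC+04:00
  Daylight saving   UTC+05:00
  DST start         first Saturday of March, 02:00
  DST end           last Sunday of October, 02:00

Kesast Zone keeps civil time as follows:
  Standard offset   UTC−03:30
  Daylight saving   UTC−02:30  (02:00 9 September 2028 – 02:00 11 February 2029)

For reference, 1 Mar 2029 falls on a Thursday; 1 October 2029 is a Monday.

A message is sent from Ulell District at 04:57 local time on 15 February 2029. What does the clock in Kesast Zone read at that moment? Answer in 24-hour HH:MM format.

21:27

1 March 2029 is a Thursday, so the first Saturday is March 3.
1 October 2029 is a Monday, so Sundays fall on 7, 14, 21, 28; the last is October 28.
15 February 2029 does not fall between 3 March and 28 October, so daylight saving is not in effect and Ulell District is at UTC+04:00.
04:57 Ulell District − 4h = 00:57 UTC.
At the standard offset (UTC−03:30), 00:57 UTC − 3h30m = 21:27 Kesast Zone standard time (rolling into the previous day, 14 February 2029).
Daylight saving runs 9 September 2028 – 11 February 2029; the standard-time date in Kesast Zone, 14 February 2029, is outside that window, so Kesast Zone is on standard time at UTC−03:30.
00:57 UTC − 3h30m = 21:27 Kesast Zone (rolling into the previous day, 14 February 2029).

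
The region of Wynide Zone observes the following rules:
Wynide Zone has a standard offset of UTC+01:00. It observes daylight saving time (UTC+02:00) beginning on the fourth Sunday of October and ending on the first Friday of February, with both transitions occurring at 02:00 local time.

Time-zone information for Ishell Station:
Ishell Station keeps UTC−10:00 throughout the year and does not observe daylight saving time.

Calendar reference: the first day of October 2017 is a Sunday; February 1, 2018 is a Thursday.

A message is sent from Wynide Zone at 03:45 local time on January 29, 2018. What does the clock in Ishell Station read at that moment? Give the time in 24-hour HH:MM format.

1 October 2017 is a Sunday, so the first Sunday is October 1 and the fourth is October 22.
1 February 2018 is a Thursday, so the first Friday is February 2.
January 29, 2018 falls between 22 October 2017 and 2 February 2018, so daylight saving is in effect and Wynide Zone is at UTC+02:00.
03:45 Wynide Zone − 2h = 01:45 UTC.
Ishell Station has no daylight saving, so its offset is UTC−10:00 year-round.
01:45 UTC − 10h = 15:45 Ishell Station (rolling into the previous day, 28 January 2018).

15:45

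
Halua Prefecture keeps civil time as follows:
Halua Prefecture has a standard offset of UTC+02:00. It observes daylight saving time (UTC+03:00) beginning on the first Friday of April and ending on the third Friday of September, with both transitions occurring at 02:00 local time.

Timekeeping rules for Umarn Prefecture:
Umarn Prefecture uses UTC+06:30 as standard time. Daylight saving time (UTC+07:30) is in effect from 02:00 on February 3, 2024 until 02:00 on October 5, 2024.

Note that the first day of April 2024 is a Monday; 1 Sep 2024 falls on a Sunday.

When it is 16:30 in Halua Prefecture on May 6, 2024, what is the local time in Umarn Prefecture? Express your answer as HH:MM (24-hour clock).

21:00

1 April 2024 is a Monday, so the first Friday is April 5.
1 September 2024 is a Sunday, so the first Friday is September 6 and the third is September 20.
May 6, 2024 lies within the daylight-saving period (5 April – 20 September), so Halua Prefecture is on daylight time, UTC+03:00.
16:30 Halua Prefecture − 3h = 13:30 UTC.
At the standard offset (UTC+06:30), 13:30 UTC + 6h30m = 20:00 Umarn Prefecture standard time.
Daylight saving runs 3 February – 5 October; the standard-time date in Umarn Prefecture, May 6, 2024, is inside that window, so Umarn Prefecture is at UTC+07:30.
13:30 UTC + 7h30m = 21:00 Umarn Prefecture.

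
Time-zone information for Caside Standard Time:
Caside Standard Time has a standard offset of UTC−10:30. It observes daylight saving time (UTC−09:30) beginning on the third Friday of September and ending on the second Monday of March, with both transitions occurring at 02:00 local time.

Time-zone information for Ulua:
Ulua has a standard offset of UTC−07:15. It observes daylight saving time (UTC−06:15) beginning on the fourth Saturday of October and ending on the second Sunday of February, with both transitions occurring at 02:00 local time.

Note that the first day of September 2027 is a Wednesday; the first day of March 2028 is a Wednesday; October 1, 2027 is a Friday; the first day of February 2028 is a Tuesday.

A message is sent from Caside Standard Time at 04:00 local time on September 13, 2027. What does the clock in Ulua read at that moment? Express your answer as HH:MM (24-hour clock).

07:15

1 September 2027 is a Wednesday, so the first Friday is September 3 and the third is September 17.
1 March 2028 is a Wednesday, so the first Monday is March 6 and the second is March 13.
Daylight saving runs 17 September 2027 – 13 March 2028; September 13, 2027 is outside that window, so Caside Standard Time is on standard time at UTC−10:30.
04:00 Caside Standard Time + 10h30m = 14:30 UTC.
1 October 2027 is a Friday, so the first Saturday is October 2 and the fourth is October 23.
1 February 2028 is a Tuesday, so the first Sunday is February 6 and the second is February 13.
At the standard offset (UTC−07:15), 14:30 UTC − 7h15m = 07:15 Ulua standard time.
Daylight saving runs 23 October 2027 – 13 February 2028; the standard-time date in Ulua, September 13, 2027, is outside that window, so Ulua is on standard time at UTC−07:15.
14:30 UTC − 7h15m = 07:15 Ulua.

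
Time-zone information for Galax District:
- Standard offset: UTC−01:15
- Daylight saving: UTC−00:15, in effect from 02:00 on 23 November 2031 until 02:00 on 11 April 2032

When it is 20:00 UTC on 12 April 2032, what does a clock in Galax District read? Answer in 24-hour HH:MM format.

18:45

At the standard offset (UTC−01:15), 20:00 UTC − 1h15m = 18:45 Galax District standard time.
The standard-time date in Galax District, 12 April 2032, is outside the daylight-saving period (23 November 2031 – 11 April 2032), so Galax District is on standard time, UTC−01:15.
20:00 UTC − 1h15m = 18:45 local.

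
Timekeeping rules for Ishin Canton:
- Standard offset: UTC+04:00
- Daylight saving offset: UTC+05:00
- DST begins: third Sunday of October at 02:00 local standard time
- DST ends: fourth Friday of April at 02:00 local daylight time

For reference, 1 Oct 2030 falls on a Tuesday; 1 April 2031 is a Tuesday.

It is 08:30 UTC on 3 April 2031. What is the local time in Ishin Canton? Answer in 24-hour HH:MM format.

1 October 2030 is a Tuesday, so the first Sunday is October 6 and the third is October 20.
1 April 2031 is a Tuesday, so the first Friday is April 4 and the fourth is April 25.
At the standard offset (UTC+04:00), 08:30 UTC + 4h = 12:30 Ishin Canton standard time.
Daylight saving runs 20 October 2030 – 25 April 2031; the standard-time date in Ishin Canton, 3 April 2031, is inside that window, so Ishin Canton is at UTC+05:00.
08:30 UTC + 5h = 13:30 local.

13:30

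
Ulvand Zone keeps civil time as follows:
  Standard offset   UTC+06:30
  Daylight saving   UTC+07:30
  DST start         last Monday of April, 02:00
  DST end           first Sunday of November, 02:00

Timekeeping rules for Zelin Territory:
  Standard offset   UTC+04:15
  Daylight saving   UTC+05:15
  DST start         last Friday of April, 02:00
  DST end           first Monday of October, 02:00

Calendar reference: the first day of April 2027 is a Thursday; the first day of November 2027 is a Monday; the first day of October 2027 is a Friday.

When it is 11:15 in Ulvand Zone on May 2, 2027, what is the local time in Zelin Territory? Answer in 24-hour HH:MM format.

09:00

1 April 2027 is a Thursday, so Mondays fall on 5, 12, 19, 26; the last is April 26.
1 November 2027 is a Monday, so the first Sunday is November 7.
May 2, 2027 falls between 26 April and 7 November, so daylight saving is in effect and Ulvand Zone is at UTC+07:30.
11:15 Ulvand Zone − 7h30m = 03:45 UTC.
1 April 2027 is a Thursday, so Fridays fall on 2, 9, 16, 23, 30; the last is April 30.
1 October 2027 is a Friday, so the first Monday is October 4.
At the standard offset (UTC+04:15), 03:45 UTC + 4h15m = 08:00 Zelin Territory standard time.
The standard-time date in Zelin Territory, May 2, 2027, lies within the daylight-saving period (30 April – 4 October), so Zelin Territory is on daylight time, UTC+05:15.
03:45 UTC + 5h15m = 09:00 Zelin Territory.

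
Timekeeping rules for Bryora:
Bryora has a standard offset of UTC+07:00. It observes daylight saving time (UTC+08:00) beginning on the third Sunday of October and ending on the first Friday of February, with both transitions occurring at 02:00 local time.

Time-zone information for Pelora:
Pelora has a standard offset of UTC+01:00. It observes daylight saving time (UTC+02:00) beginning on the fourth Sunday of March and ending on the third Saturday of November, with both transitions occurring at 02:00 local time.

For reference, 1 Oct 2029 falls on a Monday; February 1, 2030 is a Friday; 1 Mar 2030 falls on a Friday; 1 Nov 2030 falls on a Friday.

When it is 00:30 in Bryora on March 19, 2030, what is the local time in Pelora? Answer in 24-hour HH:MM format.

18:30

1 October 2029 is a Monday, so the first Sunday is October 7 and the third is October 21.
1 February 2030 is a Friday, so the first Friday is February 1.
March 19, 2030 is outside the daylight-saving period (21 October 2029 – 1 February 2030), so Bryora is on standard time, UTC+07:00.
00:30 Bryora − 7h = 17:30 UTC (rolling into the previous day, 18 March 2030).
1 March 2030 is a Friday, so the first Sunday is March 3 and the fourth is March 24.
1 November 2030 is a Friday, so the first Saturday is November 2 and the third is November 16.
At the standard offset (UTC+01:00), 17:30 UTC + 1h = 18:30 Pelora standard time.
The standard-time date in Pelora, March 18, 2030, does not fall between 24 March and 16 November, so daylight saving is not in effect and Pelora is at UTC+01:00.
17:30 UTC + 1h = 18:30 Pelora.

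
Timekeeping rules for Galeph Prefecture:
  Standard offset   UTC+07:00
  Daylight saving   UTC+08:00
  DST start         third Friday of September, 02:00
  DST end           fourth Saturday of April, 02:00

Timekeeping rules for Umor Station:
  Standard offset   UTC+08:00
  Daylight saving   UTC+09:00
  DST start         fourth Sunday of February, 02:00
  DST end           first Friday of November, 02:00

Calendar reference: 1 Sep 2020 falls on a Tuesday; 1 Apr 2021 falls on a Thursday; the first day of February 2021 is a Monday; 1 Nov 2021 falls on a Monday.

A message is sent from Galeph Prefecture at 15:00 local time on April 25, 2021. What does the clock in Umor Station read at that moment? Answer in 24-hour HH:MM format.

1 September 2020 is a Tuesday, so the first Friday is September 4 and the third is September 18.
1 April 2021 is a Thursday, so the first Saturday is April 3 and the fourth is April 24.
April 25, 2021 is outside the daylight-saving period (18 September 2020 – 24 April 2021), so Galeph Prefecture is on standard time, UTC+07:00.
15:00 Galeph Prefecture − 7h = 08:00 UTC.
1 February 2021 is a Monday, so the first Sunday is February 7 and the fourth is February 28.
1 November 2021 is a Monday, so the first Friday is November 5.
At the standard offset (UTC+08:00), 08:00 UTC + 8h = 16:00 Umor Station standard time.
Daylight saving runs 28 February – 5 November; the standard-time date in Umor Station, April 25, 2021, is inside that window, so Umor Station is at UTC+09:00.
08:00 UTC + 9h = 17:00 Umor Station.

17:00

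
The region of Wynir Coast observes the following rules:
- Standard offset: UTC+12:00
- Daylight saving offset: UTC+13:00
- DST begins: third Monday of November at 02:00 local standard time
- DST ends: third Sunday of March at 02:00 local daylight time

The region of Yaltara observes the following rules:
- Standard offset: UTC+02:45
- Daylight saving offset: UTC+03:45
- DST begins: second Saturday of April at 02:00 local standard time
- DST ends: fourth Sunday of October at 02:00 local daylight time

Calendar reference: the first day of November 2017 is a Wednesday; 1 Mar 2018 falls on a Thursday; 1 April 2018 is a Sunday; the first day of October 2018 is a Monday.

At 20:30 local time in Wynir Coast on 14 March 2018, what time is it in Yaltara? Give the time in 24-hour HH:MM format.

10:15

1 November 2017 is a Wednesday, so the first Monday is November 6 and the third is November 20.
1 March 2018 is a Thursday, so the first Sunday is March 4 and the third is March 18.
Daylight saving runs 20 November 2017 – 18 March 2018; 14 March 2018 is inside that window, so Wynir Coast is at UTC+13:00.
20:30 Wynir Coast − 13h = 07:30 UTC.
1 April 2018 is a Sunday, so the first Saturday is April 7 and the second is April 14.
1 October 2018 is a Monday, so the first Sunday is October 7 and the fourth is October 28.
At the standard offset (UTC+02:45), 07:30 UTC + 2h45m = 10:15 Yaltara standard time.
The standard-time date in Yaltara, 14 March 2018, does not fall between 14 April and 28 October, so daylight saving is not in effect and Yaltara is at UTC+02:45.
07:30 UTC + 2h45m = 10:15 Yaltara.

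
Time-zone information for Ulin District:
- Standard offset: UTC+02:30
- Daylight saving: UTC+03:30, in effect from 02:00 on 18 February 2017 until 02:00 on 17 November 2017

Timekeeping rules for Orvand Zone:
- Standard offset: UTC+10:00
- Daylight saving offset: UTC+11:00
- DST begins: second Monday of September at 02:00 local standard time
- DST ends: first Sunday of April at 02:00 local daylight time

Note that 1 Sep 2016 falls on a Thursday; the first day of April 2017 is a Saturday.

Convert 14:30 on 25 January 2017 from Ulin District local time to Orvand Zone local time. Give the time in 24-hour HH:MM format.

25 January 2017 is outside the daylight-saving period (18 February – 17 November), so Ulin District is on standard time, UTC+02:30.
14:30 Ulin District − 2h30m = 12:00 UTC.
1 September 2016 is a Thursday, so the first Monday is September 5 and the second is September 12.
1 April 2017 is a Saturday, so the first Sunday is April 2.
At the standard offset (UTC+10:00), 12:00 UTC + 10h = 22:00 Orvand Zone standard time.
The standard-time date in Orvand Zone, 25 January 2017, lies within the daylight-saving period (12 September 2016 – 2 April 2017), so Orvand Zone is on daylight time, UTC+11:00.
12:00 UTC + 11h = 23:00 Orvand Zone.

23:00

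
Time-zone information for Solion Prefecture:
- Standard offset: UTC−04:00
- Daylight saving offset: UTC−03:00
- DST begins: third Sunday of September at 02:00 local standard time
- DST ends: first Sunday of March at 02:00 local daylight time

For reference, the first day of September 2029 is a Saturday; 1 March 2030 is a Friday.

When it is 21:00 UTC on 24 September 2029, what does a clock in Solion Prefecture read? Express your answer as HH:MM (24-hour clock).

1 September 2029 is a Saturday, so the first Sunday is September 2 and the third is September 16.
1 March 2030 is a Friday, so the first Sunday is March 3.
At the standard offset (UTC−04:00), 21:00 UTC − 4h = 17:00 Solion Prefecture standard time.
Daylight saving runs 16 September 2029 – 3 March 2030; the standard-time date in Solion Prefecture, 24 September 2029, is inside that window, so Solion Prefecture is at UTC−03:00.
21:00 UTC − 3h = 18:00 local.

18:00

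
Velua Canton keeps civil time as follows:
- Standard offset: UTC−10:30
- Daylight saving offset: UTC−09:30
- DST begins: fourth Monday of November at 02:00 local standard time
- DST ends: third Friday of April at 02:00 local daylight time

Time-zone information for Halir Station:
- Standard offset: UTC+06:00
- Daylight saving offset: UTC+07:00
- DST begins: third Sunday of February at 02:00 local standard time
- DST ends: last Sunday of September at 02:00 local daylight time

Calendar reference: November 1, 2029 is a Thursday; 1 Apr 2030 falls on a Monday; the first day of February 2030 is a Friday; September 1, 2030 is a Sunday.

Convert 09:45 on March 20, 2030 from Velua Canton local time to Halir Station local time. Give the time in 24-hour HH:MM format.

02:15

1 November 2029 is a Thursday, so the first Monday is November 5 and the fourth is November 26.
1 April 2030 is a Monday, so the first Friday is April 5 and the third is April 19.
March 20, 2030 lies within the daylight-saving period (26 November 2029 – 19 April 2030), so Velua Canton is on daylight time, UTC−09:30.
09:45 Velua Canton + 9h30m = 19:15 UTC.
1 February 2030 is a Friday, so the first Sunday is February 3 and the third is February 17.
1 September 2030 is a Sunday, so Sundays fall on 1, 8, 15, 22, 29; the last is September 29.
At the standard offset (UTC+06:00), 19:15 UTC + 6h = 01:15 Halir Station standard time (rolling into the next day, 21 March 2030).
The standard-time date in Halir Station, March 21, 2030, lies within the daylight-saving period (17 February – 29 September), so Halir Station is on daylight time, UTC+07:00.
19:15 UTC + 7h = 02:15 Halir Station (rolling into the next day, 21 March 2030).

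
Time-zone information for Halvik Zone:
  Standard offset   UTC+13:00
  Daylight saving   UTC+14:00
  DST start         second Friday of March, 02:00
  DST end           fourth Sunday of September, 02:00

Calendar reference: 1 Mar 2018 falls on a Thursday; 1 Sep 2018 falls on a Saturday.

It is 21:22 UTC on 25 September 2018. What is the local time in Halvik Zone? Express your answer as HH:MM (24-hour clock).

1 March 2018 is a Thursday, so the first Friday is March 2 and the second is March 9.
1 September 2018 is a Saturday, so the first Sunday is September 2 and the fourth is September 23.
At the standard offset (UTC+13:00), 21:22 UTC + 13h = 10:22 Halvik Zone standard time (rolling into the next day, 26 September 2018).
The standard-time date in Halvik Zone, 26 September 2018, is outside the daylight-saving period (9 March – 23 September), so Halvik Zone is on standard time, UTC+13:00.
21:22 UTC + 13h = 10:22 local (rolling into the next day, 26 September 2018).

10:22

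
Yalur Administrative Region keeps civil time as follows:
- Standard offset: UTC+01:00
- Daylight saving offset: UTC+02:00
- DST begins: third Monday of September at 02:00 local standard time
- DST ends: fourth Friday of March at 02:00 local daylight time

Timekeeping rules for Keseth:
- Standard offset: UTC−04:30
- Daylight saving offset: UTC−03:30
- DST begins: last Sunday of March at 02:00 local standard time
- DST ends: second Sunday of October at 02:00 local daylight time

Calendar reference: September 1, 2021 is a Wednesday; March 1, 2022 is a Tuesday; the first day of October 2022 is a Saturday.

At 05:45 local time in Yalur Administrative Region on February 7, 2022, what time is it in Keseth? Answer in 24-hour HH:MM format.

23:15

1 September 2021 is a Wednesday, so the first Monday is September 6 and the third is September 20.
1 March 2022 is a Tuesday, so the first Friday is March 4 and the fourth is March 25.
February 7, 2022 lies within the daylight-saving period (20 September 2021 – 25 March 2022), so Yalur Administrative Region is on daylight time, UTC+02:00.
05:45 Yalur Administrative Region − 2h = 03:45 UTC.
1 March 2022 is a Tuesday, so Sundays fall on 6, 13, 20, 27; the last is March 27.
1 October 2022 is a Saturday, so the first Sunday is October 2 and the second is October 9.
At the standard offset (UTC−04:30), 03:45 UTC − 4h30m = 23:15 Keseth standard time (rolling into the previous day, 6 February 2022).
The standard-time date in Keseth, February 6, 2022, is outside the daylight-saving period (27 March – 9 October), so Keseth is on standard time, UTC−04:30.
03:45 UTC − 4h30m = 23:15 Keseth (rolling into the previous day, 6 February 2022).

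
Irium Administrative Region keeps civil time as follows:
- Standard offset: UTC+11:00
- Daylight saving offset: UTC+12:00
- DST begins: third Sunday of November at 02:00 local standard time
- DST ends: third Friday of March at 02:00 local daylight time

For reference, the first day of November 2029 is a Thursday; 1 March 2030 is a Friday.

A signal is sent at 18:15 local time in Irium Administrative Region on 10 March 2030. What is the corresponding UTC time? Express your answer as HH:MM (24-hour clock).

06:15

1 November 2029 is a Thursday, so the first Sunday is November 4 and the third is November 18.
1 March 2030 is a Friday, so the first Friday is March 1 and the third is March 15.
Daylight saving runs 18 November 2029 – 15 March 2030; 10 March 2030 is inside that window, so Irium Administrative Region is at UTC+12:00.
18:15 local − 12h = 06:15 UTC.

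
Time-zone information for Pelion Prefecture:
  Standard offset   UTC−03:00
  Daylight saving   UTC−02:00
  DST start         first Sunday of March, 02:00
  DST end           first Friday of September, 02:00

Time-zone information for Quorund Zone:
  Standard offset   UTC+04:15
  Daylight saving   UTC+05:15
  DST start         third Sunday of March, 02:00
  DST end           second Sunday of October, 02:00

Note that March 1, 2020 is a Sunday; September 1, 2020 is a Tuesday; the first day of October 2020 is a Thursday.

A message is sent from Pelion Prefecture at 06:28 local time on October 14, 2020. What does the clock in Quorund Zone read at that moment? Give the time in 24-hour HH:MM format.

1 March 2020 is a Sunday, so the first Sunday is March 1.
1 September 2020 is a Tuesday, so the first Friday is September 4.
October 14, 2020 does not fall between 1 March and 4 September, so daylight saving is not in effect and Pelion Prefecture is at UTC−03:00.
06:28 Pelion Prefecture + 3h = 09:28 UTC.
1 March 2020 is a Sunday, so the first Sunday is March 1 and the third is March 15.
1 October 2020 is a Thursday, so the first Sunday is October 4 and the second is October 11.
At the standard offset (UTC+04:15), 09:28 UTC + 4h15m = 13:43 Quorund Zone standard time.
The standard-time date in Quorund Zone, October 14, 2020, is outside the daylight-saving period (15 March – 11 October), so Quorund Zone is on standard time, UTC+04:15.
09:28 UTC + 4h15m = 13:43 Quorund Zone.

13:43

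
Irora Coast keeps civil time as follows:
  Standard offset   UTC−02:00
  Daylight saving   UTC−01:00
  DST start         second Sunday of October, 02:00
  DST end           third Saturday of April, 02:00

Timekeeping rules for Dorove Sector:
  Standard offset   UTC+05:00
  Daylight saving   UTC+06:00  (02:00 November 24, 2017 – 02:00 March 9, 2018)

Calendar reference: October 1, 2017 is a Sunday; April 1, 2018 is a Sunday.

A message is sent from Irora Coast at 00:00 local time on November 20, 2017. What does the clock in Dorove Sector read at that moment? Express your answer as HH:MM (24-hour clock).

06:00

1 October 2017 is a Sunday, so the first Sunday is October 1 and the second is October 8.
1 April 2018 is a Sunday, so the first Saturday is April 7 and the third is April 21.
November 20, 2017 lies within the daylight-saving period (8 October 2017 – 21 April 2018), so Irora Coast is on daylight time, UTC−01:00.
00:00 Irora Coast + 1h = 01:00 UTC.
At the standard offset (UTC+05:00), 01:00 UTC + 5h = 06:00 Dorove Sector standard time.
The standard-time date in Dorove Sector, November 20, 2017, does not fall between 24 November 2017 and 9 March 2018, so daylight saving is not in effect and Dorove Sector is at UTC+05:00.
01:00 UTC + 5h = 06:00 Dorove Sector.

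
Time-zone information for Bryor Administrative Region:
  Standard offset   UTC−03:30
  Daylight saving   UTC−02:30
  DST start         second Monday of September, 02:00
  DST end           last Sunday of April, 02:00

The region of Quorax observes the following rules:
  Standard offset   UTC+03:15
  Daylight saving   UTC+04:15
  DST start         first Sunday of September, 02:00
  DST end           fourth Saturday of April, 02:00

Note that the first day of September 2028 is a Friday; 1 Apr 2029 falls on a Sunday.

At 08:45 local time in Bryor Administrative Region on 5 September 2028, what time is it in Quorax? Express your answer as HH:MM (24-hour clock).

16:30

1 September 2028 is a Friday, so the first Monday is September 4 and the second is September 11.
1 April 2029 is a Sunday, so Sundays fall on 1, 8, 15, 22, 29; the last is April 29.
5 September 2028 does not fall between 11 September 2028 and 29 April 2029, so daylight saving is not in effect and Bryor Administrative Region is at UTC−03:30.
08:45 Bryor Administrative Region + 3h30m = 12:15 UTC.
1 September 2028 is a Friday, so the first Sunday is September 3.
1 April 2029 is a Sunday, so the first Saturday is April 7 and the fourth is April 28.
At the standard offset (UTC+03:15), 12:15 UTC + 3h15m = 15:30 Quorax standard time.
Daylight saving runs 3 September 2028 – 28 April 2029; the standard-time date in Quorax, 5 September 2028, is inside that window, so Quorax is at UTC+04:15.
12:15 UTC + 4h15m = 16:30 Quorax.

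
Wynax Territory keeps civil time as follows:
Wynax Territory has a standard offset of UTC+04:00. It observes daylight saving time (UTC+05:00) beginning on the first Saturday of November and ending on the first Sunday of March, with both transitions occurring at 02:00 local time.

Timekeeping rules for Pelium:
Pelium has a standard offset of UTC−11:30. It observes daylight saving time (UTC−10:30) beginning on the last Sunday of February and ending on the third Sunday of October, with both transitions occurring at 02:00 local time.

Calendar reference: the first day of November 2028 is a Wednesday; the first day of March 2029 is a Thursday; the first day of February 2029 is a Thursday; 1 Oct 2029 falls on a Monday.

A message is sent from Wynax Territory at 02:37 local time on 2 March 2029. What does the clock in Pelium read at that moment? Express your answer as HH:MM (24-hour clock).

11:07

1 November 2028 is a Wednesday, so the first Saturday is November 4.
1 March 2029 is a Thursday, so the first Sunday is March 4.
2 March 2029 lies within the daylight-saving period (4 November 2028 – 4 March 2029), so Wynax Territory is on daylight time, UTC+05:00.
02:37 Wynax Territory − 5h = 21:37 UTC (rolling into the previous day, 1 March 2029).
1 February 2029 is a Thursday, so Sundays fall on 4, 11, 18, 25; the last is February 25.
1 October 2029 is a Monday, so the first Sunday is October 7 and the third is October 21.
At the standard offset (UTC−11:30), 21:37 UTC − 11h30m = 10:07 Pelium standard time.
The standard-time date in Pelium, 1 March 2029, falls between 25 February and 21 October, so daylight saving is in effect and Pelium is at UTC−10:30.
21:37 UTC − 10h30m = 11:07 Pelium.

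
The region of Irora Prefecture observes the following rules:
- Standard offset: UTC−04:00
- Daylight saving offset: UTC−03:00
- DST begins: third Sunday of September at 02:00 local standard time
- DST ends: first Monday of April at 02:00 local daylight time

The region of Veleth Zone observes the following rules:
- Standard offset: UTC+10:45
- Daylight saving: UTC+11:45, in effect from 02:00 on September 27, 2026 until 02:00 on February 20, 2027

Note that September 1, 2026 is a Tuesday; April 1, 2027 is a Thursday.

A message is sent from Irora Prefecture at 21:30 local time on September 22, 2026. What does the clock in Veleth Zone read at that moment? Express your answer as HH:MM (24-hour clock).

1 September 2026 is a Tuesday, so the first Sunday is September 6 and the third is September 20.
1 April 2027 is a Thursday, so the first Monday is April 5.
Daylight saving runs 20 September 2026 – 5 April 2027; September 22, 2026 is inside that window, so Irora Prefecture is at UTC−03:00.
21:30 Irora Prefecture + 3h = 00:30 UTC (rolling into the next day, 23 September 2026).
At the standard offset (UTC+10:45), 00:30 UTC + 10h45m = 11:15 Veleth Zone standard time.
Daylight saving runs 27 September 2026 – 20 February 2027; the standard-time date in Veleth Zone, September 23, 2026, is outside that window, so Veleth Zone is on standard time at UTC+10:45.
00:30 UTC + 10h45m = 11:15 Veleth Zone.

11:15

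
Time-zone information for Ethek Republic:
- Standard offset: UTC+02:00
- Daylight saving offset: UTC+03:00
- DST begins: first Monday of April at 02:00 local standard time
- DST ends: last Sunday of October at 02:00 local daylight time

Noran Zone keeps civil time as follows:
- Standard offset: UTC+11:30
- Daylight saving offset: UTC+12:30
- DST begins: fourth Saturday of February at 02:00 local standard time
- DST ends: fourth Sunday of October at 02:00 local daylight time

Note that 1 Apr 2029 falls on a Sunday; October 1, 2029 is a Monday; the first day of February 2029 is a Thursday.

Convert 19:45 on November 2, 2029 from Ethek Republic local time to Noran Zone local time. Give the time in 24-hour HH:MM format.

1 April 2029 is a Sunday, so the first Monday is April 2.
1 October 2029 is a Monday, so Sundays fall on 7, 14, 21, 28; the last is October 28.
Daylight saving runs 2 April – 28 October; November 2, 2029 is outside that window, so Ethek Republic is on standard time at UTC+02:00.
19:45 Ethek Republic − 2h = 17:45 UTC.
1 February 2029 is a Thursday, so the first Saturday is February 3 and the fourth is February 24.
1 October 2029 is a Monday, so the first Sunday is October 7 and the fourth is October 28.
At the standard offset (UTC+11:30), 17:45 UTC + 11h30m = 05:15 Noran Zone standard time (rolling into the next day, 3 November 2029).
Daylight saving runs 24 February – 28 October; the standard-time date in Noran Zone, November 3, 2029, is outside that window, so Noran Zone is on standard time at UTC+11:30.
17:45 UTC + 11h30m = 05:15 Noran Zone (rolling into the next day, 3 November 2029).

05:15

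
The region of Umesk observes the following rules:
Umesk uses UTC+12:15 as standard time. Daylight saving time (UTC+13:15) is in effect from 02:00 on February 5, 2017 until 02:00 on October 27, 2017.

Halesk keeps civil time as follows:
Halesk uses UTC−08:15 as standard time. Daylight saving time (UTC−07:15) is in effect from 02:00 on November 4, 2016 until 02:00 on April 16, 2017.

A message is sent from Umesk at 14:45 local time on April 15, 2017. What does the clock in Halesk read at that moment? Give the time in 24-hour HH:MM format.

April 15, 2017 falls between 5 February and 27 October, so daylight saving is in effect and Umesk is at UTC+13:15.
14:45 Umesk − 13h15m = 01:30 UTC.
At the standard offset (UTC−08:15), 01:30 UTC − 8h15m = 17:15 Halesk standard time (rolling into the previous day, 14 April 2017).
Daylight saving runs 4 November 2016 – 16 April 2017; the standard-time date in Halesk, April 14, 2017, is inside that window, so Halesk is at UTC−07:15.
01:30 UTC − 7h15m = 18:15 Halesk (rolling into the previous day, 14 April 2017).

18:15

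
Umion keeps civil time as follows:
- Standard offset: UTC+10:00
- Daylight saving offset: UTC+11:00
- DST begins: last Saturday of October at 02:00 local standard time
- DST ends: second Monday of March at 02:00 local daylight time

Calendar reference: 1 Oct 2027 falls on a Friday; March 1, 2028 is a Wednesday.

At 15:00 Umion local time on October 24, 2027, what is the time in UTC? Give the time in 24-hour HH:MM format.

05:00

1 October 2027 is a Friday, so Saturdays fall on 2, 9, 16, 23, 30; the last is October 30.
1 March 2028 is a Wednesday, so the first Monday is March 6 and the second is March 13.
Daylight saving runs 30 October 2027 – 13 March 2028; October 24, 2027 is outside that window, so Umion is on standard time at UTC+10:00.
15:00 local − 10h = 05:00 UTC.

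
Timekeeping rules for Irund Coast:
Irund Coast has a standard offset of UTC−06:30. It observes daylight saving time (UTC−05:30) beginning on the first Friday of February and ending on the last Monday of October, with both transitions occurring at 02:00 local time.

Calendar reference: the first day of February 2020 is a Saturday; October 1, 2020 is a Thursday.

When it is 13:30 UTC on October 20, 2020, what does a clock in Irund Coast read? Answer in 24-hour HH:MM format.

1 February 2020 is a Saturday, so the first Friday is February 7.
1 October 2020 is a Thursday, so Mondays fall on 5, 12, 19, 26; the last is October 26.
At the standard offset (UTC−06:30), 13:30 UTC − 6h30m = 07:00 Irund Coast standard time.
The standard-time date in Irund Coast, October 20, 2020, falls between 7 February and 26 October, so daylight saving is in effect and Irund Coast is at UTC−05:30.
13:30 UTC − 5h30m = 08:00 local.

08:00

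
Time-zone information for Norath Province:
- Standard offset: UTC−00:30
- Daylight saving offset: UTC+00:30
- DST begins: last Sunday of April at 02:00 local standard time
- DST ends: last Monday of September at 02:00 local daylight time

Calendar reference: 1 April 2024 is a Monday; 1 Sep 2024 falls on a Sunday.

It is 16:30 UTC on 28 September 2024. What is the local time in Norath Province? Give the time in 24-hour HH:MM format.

1 April 2024 is a Monday, so Sundays fall on 7, 14, 21, 28; the last is April 28.
1 September 2024 is a Sunday, so Mondays fall on 2, 9, 16, 23, 30; the last is September 30.
At the standard offset (UTC−00:30), 16:30 UTC − 0h30m = 16:00 Norath Province standard time.
Daylight saving runs 28 April – 30 September; the standard-time date in Norath Province, 28 September 2024, is inside that window, so Norath Province is at UTC+00:30.
16:30 UTC + 0h30m = 17:00 local.

17:00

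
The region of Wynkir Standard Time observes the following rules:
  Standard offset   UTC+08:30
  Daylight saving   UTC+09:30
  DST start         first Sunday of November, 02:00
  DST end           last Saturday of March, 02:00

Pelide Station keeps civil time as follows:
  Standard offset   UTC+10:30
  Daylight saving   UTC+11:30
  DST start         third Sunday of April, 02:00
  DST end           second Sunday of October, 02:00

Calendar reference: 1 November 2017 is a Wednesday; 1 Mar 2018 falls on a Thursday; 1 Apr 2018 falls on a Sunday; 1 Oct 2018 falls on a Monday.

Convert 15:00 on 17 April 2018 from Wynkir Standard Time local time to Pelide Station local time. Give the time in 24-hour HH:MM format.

1 November 2017 is a Wednesday, so the first Sunday is November 5.
1 March 2018 is a Thursday, so Saturdays fall on 3, 10, 17, 24, 31; the last is March 31.
17 April 2018 does not fall between 5 November 2017 and 31 March 2018, so daylight saving is not in effect and Wynkir Standard Time is at UTC+08:30.
15:00 Wynkir Standard Time − 8h30m = 06:30 UTC.
1 April 2018 is a Sunday, so the first Sunday is April 1 and the third is April 15.
1 October 2018 is a Monday, so the first Sunday is October 7 and the second is October 14.
At the standard offset (UTC+10:30), 06:30 UTC + 10h30m = 17:00 Pelide Station standard time.
The standard-time date in Pelide Station, 17 April 2018, falls between 15 April and 14 October, so daylight saving is in effect and Pelide Station is at UTC+11:30.
06:30 UTC + 11h30m = 18:00 Pelide Station.

18:00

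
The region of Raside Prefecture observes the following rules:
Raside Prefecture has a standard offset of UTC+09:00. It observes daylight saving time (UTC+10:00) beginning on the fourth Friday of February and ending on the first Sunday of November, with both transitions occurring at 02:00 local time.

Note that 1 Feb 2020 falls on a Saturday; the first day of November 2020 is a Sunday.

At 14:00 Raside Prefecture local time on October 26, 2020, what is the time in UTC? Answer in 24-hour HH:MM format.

04:00

1 February 2020 is a Saturday, so the first Friday is February 7 and the fourth is February 28.
1 November 2020 is a Sunday, so the first Sunday is November 1.
October 26, 2020 falls between 28 February and 1 November, so daylight saving is in effect and Raside Prefecture is at UTC+10:00.
14:00 local − 10h = 04:00 UTC.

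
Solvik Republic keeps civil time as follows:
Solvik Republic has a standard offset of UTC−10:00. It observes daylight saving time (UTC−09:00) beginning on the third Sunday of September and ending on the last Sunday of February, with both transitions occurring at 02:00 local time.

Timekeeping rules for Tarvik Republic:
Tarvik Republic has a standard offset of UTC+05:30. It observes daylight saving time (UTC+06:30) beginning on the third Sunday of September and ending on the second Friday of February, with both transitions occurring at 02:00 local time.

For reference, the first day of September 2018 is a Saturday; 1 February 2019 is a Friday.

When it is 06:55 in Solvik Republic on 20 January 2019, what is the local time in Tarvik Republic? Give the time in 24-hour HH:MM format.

1 September 2018 is a Saturday, so the first Sunday is September 2 and the third is September 16.
1 February 2019 is a Friday, so Sundays fall on 3, 10, 17, 24; the last is February 24.
Daylight saving runs 16 September 2018 – 24 February 2019; 20 January 2019 is inside that window, so Solvik Republic is at UTC−09:00.
06:55 Solvik Republic + 9h = 15:55 UTC.
1 September 2018 is a Saturday, so the first Sunday is September 2 and the third is September 16.
1 February 2019 is a Friday, so the first Friday is February 1 and the second is February 8.
At the standard offset (UTC+05:30), 15:55 UTC + 5h30m = 21:25 Tarvik Republic standard time.
The standard-time date in Tarvik Republic, 20 January 2019, lies within the daylight-saving period (16 September 2018 – 8 February 2019), so Tarvik Republic is on daylight time, UTC+06:30.
15:55 UTC + 6h30m = 22:25 Tarvik Republic.

22:25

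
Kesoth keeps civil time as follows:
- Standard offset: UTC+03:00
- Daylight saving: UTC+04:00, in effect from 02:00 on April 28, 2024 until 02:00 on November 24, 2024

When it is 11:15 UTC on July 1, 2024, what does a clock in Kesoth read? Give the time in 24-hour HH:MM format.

At the standard offset (UTC+03:00), 11:15 UTC + 3h = 14:15 Kesoth standard time.
The standard-time date in Kesoth, July 1, 2024, lies within the daylight-saving period (28 April – 24 November), so Kesoth is on daylight time, UTC+04:00.
11:15 UTC + 4h = 15:15 local.

15:15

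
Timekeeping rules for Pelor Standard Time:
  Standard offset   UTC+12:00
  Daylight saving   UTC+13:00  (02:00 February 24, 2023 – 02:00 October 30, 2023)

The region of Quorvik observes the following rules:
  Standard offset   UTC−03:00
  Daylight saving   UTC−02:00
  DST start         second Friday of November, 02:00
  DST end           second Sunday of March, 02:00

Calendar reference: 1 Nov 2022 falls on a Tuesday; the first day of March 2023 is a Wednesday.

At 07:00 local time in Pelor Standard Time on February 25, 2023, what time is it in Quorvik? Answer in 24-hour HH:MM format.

16:00

February 25, 2023 falls between 24 February and 30 October, so daylight saving is in effect and Pelor Standard Time is at UTC+13:00.
07:00 Pelor Standard Time − 13h = 18:00 UTC (rolling into the previous day, 24 February 2023).
1 November 2022 is a Tuesday, so the first Friday is November 4 and the second is November 11.
1 March 2023 is a Wednesday, so the first Sunday is March 5 and the second is March 12.
At the standard offset (UTC−03:00), 18:00 UTC − 3h = 15:00 Quorvik standard time.
Daylight saving runs 11 November 2022 – 12 March 2023; the standard-time date in Quorvik, February 24, 2023, is inside that window, so Quorvik is at UTC−02:00.
18:00 UTC − 2h = 16:00 Quorvik.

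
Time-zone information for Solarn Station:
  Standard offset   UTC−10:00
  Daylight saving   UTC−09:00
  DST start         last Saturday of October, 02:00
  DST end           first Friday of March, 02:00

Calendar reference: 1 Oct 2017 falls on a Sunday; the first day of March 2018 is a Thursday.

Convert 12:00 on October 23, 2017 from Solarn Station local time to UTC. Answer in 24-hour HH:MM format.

1 October 2017 is a Sunday, so Saturdays fall on 7, 14, 21, 28; the last is October 28.
1 March 2018 is a Thursday, so the first Friday is March 2.
Daylight saving runs 28 October 2017 – 2 March 2018; October 23, 2017 is outside that window, so Solarn Station is on standard time at UTC−10:00.
12:00 local + 10h = 22:00 UTC.

22:00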